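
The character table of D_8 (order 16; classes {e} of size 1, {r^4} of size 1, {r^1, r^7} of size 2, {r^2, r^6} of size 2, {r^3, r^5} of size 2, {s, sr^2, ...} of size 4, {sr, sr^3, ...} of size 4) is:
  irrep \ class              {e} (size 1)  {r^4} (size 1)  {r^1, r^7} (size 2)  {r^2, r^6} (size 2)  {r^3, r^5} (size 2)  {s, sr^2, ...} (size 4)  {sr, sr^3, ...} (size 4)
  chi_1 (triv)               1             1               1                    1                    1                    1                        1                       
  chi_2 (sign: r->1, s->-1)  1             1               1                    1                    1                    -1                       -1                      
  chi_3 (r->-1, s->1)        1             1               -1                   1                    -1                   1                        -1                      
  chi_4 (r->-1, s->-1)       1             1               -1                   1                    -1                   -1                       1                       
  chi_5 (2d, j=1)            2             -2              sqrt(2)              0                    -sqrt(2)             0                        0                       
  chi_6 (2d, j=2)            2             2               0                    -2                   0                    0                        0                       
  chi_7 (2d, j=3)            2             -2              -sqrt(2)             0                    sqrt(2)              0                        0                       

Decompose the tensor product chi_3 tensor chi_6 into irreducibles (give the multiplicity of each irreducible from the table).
chi_3 tensor chi_6 = chi_6 (all other irreducibles have multiplicity 0).

Argument: The character of a tensor product is the pointwise product (chi_3 * chi_6)(C) = chi_3(C) * chi_6(C):
  {e}: (1)*(2), {r^4}: (1)*(2), {r^1, r^7}: (-1)*(0), {r^2, r^6}: (1)*(-2), {r^3, r^5}: (-1)*(0), {s, sr^2, ...}: (1)*(0), {sr, sr^3, ...}: (-1)*(0)
so (chi_3 * chi_6) takes values
  {e} -> 2, {r^4} -> 2, {r^1, r^7} -> 0, {r^2, r^6} -> -2, {r^3, r^5} -> 0, {s, sr^2, ...} -> 0, {sr, sr^3, ...} -> 0.
Now take the inner product of this character with each irreducible chi from the table, <chi_3*chi_6, chi> = (1/16) sum_C |C| (chi_3*chi_6)(C) conj(chi(C)):
  <chi_3*chi_6, chi_1> = (1/16)[1*(2)*conj(1) + 1*(2)*conj(1) + 2*(0)*conj(1) + 2*(-2)*conj(1) + 2*(0)*conj(1) + 4*(0)*conj(1) + 4*(0)*conj(1)]
      = (1/16)[(2) + (2) + (0) + (-4) + (0) + (0) + (0)] = 0/16 = 0
  <chi_3*chi_6, chi_2> = (1/16)[1*(2)*conj(1) + 1*(2)*conj(1) + 2*(0)*conj(1) + 2*(-2)*conj(1) + 2*(0)*conj(1) + 4*(0)*conj(-1) + 4*(0)*conj(-1)]
      = (1/16)[(2) + (2) + (0) + (-4) + (0) + (0) + (0)] = 0/16 = 0
  <chi_3*chi_6, chi_3> = (1/16)[1*(2)*conj(1) + 1*(2)*conj(1) + 2*(0)*conj(-1) + 2*(-2)*conj(1) + 2*(0)*conj(-1) + 4*(0)*conj(1) + 4*(0)*conj(-1)]
      = (1/16)[(2) + (2) + (0) + (-4) + (0) + (0) + (0)] = 0/16 = 0
  <chi_3*chi_6, chi_4> = (1/16)[1*(2)*conj(1) + 1*(2)*conj(1) + 2*(0)*conj(-1) + 2*(-2)*conj(1) + 2*(0)*conj(-1) + 4*(0)*conj(-1) + 4*(0)*conj(1)]
      = (1/16)[(2) + (2) + (0) + (-4) + (0) + (0) + (0)] = 0/16 = 0
  <chi_3*chi_6, chi_5> = (1/16)[1*(2)*conj(2) + 1*(2)*conj(-2) + 2*(0)*conj(sqrt(2)) + 2*(-2)*conj(0) + 2*(0)*conj(-sqrt(2)) + 4*(0)*conj(0) + 4*(0)*conj(0)]
      = (1/16)[(4) + (-4) + (0) + (0) + (0) + (0) + (0)] = 0/16 = 0
  <chi_3*chi_6, chi_6> = (1/16)[1*(2)*conj(2) + 1*(2)*conj(2) + 2*(0)*conj(0) + 2*(-2)*conj(-2) + 2*(0)*conj(0) + 4*(0)*conj(0) + 4*(0)*conj(0)]
      = (1/16)[(4) + (4) + (0) + (8) + (0) + (0) + (0)] = 16/16 = 1
  <chi_3*chi_6, chi_7> = (1/16)[1*(2)*conj(2) + 1*(2)*conj(-2) + 2*(0)*conj(-sqrt(2)) + 2*(-2)*conj(0) + 2*(0)*conj(sqrt(2)) + 4*(0)*conj(0) + 4*(0)*conj(0)]
      = (1/16)[(4) + (-4) + (0) + (0) + (0) + (0) + (0)] = 0/16 = 0
Hence the multiplicities are chi_6: 1. Dimension check: dim(chi_3)*dim(chi_6) = 1*2 = 2 and sum (mult * dim) = 1*2 = 2.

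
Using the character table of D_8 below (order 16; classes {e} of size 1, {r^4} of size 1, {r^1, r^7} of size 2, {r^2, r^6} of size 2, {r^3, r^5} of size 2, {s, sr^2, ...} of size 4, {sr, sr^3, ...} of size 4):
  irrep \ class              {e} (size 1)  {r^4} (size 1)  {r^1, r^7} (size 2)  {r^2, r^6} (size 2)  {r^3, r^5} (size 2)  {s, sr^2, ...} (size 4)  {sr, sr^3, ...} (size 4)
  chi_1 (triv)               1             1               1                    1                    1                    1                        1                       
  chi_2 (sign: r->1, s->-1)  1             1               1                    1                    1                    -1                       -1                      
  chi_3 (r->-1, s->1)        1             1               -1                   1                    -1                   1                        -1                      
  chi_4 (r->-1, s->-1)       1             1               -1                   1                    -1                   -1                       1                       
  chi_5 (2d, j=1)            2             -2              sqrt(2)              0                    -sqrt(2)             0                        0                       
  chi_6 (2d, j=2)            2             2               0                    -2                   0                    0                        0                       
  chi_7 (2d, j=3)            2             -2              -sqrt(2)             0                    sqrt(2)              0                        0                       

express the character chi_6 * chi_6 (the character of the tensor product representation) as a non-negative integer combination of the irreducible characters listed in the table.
chi_6 tensor chi_6 = chi_1 + chi_2 + chi_3 + chi_4 (all other irreducibles have multiplicity 0).

The character of a tensor product is the pointwise product (chi_6 * chi_6)(C) = chi_6(C) * chi_6(C):
  {e}: (2)*(2), {r^4}: (2)*(2), {r^1, r^7}: (0)*(0), {r^2, r^6}: (-2)*(-2), {r^3, r^5}: (0)*(0), {s, sr^2, ...}: (0)*(0), {sr, sr^3, ...}: (0)*(0)
so (chi_6 * chi_6) takes values
  {e} -> 4, {r^4} -> 4, {r^1, r^7} -> 0, {r^2, r^6} -> 4, {r^3, r^5} -> 0, {s, sr^2, ...} -> 0, {sr, sr^3, ...} -> 0.
Now take the inner product of this character with each irreducible chi from the table, <chi_6*chi_6, chi> = (1/16) sum_C |C| (chi_6*chi_6)(C) conj(chi(C)):
  <chi_6*chi_6, chi_1> = (1/16)[1*(4)*conj(1) + 1*(4)*conj(1) + 2*(0)*conj(1) + 2*(4)*conj(1) + 2*(0)*conj(1) + 4*(0)*conj(1) + 4*(0)*conj(1)]
      = (1/16)[(4) + (4) + (0) + (8) + (0) + (0) + (0)] = 16/16 = 1
  <chi_6*chi_6, chi_2> = (1/16)[1*(4)*conj(1) + 1*(4)*conj(1) + 2*(0)*conj(1) + 2*(4)*conj(1) + 2*(0)*conj(1) + 4*(0)*conj(-1) + 4*(0)*conj(-1)]
      = (1/16)[(4) + (4) + (0) + (8) + (0) + (0) + (0)] = 16/16 = 1
  <chi_6*chi_6, chi_3> = (1/16)[1*(4)*conj(1) + 1*(4)*conj(1) + 2*(0)*conj(-1) + 2*(4)*conj(1) + 2*(0)*conj(-1) + 4*(0)*conj(1) + 4*(0)*conj(-1)]
      = (1/16)[(4) + (4) + (0) + (8) + (0) + (0) + (0)] = 16/16 = 1
  <chi_6*chi_6, chi_4> = (1/16)[1*(4)*conj(1) + 1*(4)*conj(1) + 2*(0)*conj(-1) + 2*(4)*conj(1) + 2*(0)*conj(-1) + 4*(0)*conj(-1) + 4*(0)*conj(1)]
      = (1/16)[(4) + (4) + (0) + (8) + (0) + (0) + (0)] = 16/16 = 1
  <chi_6*chi_6, chi_5> = (1/16)[1*(4)*conj(2) + 1*(4)*conj(-2) + 2*(0)*conj(sqrt(2)) + 2*(4)*conj(0) + 2*(0)*conj(-sqrt(2)) + 4*(0)*conj(0) + 4*(0)*conj(0)]
      = (1/16)[(8) + (-8) + (0) + (0) + (0) + (0) + (0)] = 0/16 = 0
  <chi_6*chi_6, chi_6> = (1/16)[1*(4)*conj(2) + 1*(4)*conj(2) + 2*(0)*conj(0) + 2*(4)*conj(-2) + 2*(0)*conj(0) + 4*(0)*conj(0) + 4*(0)*conj(0)]
      = (1/16)[(8) + (8) + (0) + (-16) + (0) + (0) + (0)] = 0/16 = 0
  <chi_6*chi_6, chi_7> = (1/16)[1*(4)*conj(2) + 1*(4)*conj(-2) + 2*(0)*conj(-sqrt(2)) + 2*(4)*conj(0) + 2*(0)*conj(sqrt(2)) + 4*(0)*conj(0) + 4*(0)*conj(0)]
      = (1/16)[(8) + (-8) + (0) + (0) + (0) + (0) + (0)] = 0/16 = 0
Hence the multiplicities are chi_1: 1, chi_2: 1, chi_3: 1, chi_4: 1. Dimension check: dim(chi_6)*dim(chi_6) = 2*2 = 4 and sum (mult * dim) = 1*1 + 1*1 + 1*1 + 1*1 = 4.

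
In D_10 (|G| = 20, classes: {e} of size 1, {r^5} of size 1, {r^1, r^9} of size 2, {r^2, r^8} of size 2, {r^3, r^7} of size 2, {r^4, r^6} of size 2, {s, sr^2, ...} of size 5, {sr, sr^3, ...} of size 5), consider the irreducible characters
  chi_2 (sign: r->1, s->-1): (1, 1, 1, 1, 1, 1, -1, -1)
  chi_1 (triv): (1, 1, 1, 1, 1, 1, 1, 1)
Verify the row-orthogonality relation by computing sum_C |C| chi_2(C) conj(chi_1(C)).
Sum = 0; so <chi_2, chi_1> = 0 (distinct irreducibles are orthogonal).

Reasoning: Compute term by term over conjugacy classes (|C| * chi_2(C) * conj(chi_1(C))):
  1*(1)*conj(1) + 1*(1)*conj(1) + 2*(1)*conj(1) + 2*(1)*conj(1) + 2*(1)*conj(1) + 2*(1)*conj(1) + 5*(-1)*conj(1) + 5*(-1)*conj(1)
  = (1) + (1) + (2) + (2) + (2) + (2) + (-5) + (-5)
  = 0.
Dividing by |G| = 20 gives 0/20 = 0, matching the row-orthogonality relation <chi_2, chi_1> = [chi_2 = chi_1].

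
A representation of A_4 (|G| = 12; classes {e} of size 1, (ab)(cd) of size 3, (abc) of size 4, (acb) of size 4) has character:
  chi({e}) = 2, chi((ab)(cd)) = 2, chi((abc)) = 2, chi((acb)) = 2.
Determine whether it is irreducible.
Not irreducible (reducible): <chi, chi> = 4 > 1.

Why: <chi, chi> = (1/|G|) sum_C |C| * |chi(C)|^2 = (1/12)[1*|2|^2 + 3*|2|^2 + 4*|2|^2 + 4*|2|^2]
  = (1/12)[(4) + (12) + (16) + (16)] = 48/12 = 4.
(Exp terms are combined using exp(i*s)*conj(exp(i*t)) = exp(i*(s-t)), and sums of them are collapsed using the identity that for every m > 1 the m distinct m-th roots of unity sum to 0, e.g. 1 + exp(2*I*pi/3) + exp(-2*I*pi/3) = 0.)
A character is irreducible iff <chi, chi> = 1, so this representation is reducible.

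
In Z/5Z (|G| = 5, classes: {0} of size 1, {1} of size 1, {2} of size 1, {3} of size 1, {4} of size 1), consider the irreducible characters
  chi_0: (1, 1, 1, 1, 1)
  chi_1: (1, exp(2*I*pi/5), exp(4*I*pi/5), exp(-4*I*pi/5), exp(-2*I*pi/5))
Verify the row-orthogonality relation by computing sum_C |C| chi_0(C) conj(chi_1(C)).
Sum = 0; so <chi_0, chi_1> = 0 (distinct irreducibles are orthogonal).

Justification: Compute term by term over conjugacy classes (|C| * chi_0(C) * conj(chi_1(C))):
  1*(1)*conj(1) + 1*(1)*conj(exp(2*I*pi/5)) + 1*(1)*conj(exp(4*I*pi/5)) + 1*(1)*conj(exp(-4*I*pi/5)) + 1*(1)*conj(exp(-2*I*pi/5))
  = (1) + (exp(-2*I*pi/5)) + (exp(-4*I*pi/5)) + (exp(4*I*pi/5)) + (exp(2*I*pi/5))
  = 0.
(Exp terms are combined using exp(i*s)*conj(exp(i*t)) = exp(i*(s-t)), and sums of them are collapsed using the identity that for every m > 1 the m distinct m-th roots of unity sum to 0, e.g. 1 + exp(2*I*pi/3) + exp(-2*I*pi/3) = 0.)
Dividing by |G| = 5 gives 0/5 = 0, matching the row-orthogonality relation <chi_0, chi_1> = [chi_0 = chi_1].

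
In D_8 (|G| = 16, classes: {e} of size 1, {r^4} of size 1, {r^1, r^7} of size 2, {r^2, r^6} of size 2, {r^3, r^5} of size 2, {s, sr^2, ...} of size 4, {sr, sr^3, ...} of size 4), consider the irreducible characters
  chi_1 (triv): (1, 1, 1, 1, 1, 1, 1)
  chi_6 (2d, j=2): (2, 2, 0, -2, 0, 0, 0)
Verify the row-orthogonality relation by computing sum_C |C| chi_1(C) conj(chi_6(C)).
Sum = 0; so <chi_1, chi_6> = 0 (distinct irreducibles are orthogonal).

Justification: Compute term by term over conjugacy classes (|C| * chi_1(C) * conj(chi_6(C))):
  1*(1)*conj(2) + 1*(1)*conj(2) + 2*(1)*conj(0) + 2*(1)*conj(-2) + 2*(1)*conj(0) + 4*(1)*conj(0) + 4*(1)*conj(0)
  = (2) + (2) + (0) + (-4) + (0) + (0) + (0)
  = 0.
Dividing by |G| = 16 gives 0/16 = 0, matching the row-orthogonality relation <chi_1, chi_6> = [chi_1 = chi_6].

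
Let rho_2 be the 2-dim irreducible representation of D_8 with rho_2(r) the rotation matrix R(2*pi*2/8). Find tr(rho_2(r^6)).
chi_{rho_2}(r^6) = 2*cos(2*pi*2*6/8) = -2

Details: rho_2(r^6) is rotation by angle 2*pi*2*6/8, whose trace is 2*cos(2*pi*2*6/8) = -2.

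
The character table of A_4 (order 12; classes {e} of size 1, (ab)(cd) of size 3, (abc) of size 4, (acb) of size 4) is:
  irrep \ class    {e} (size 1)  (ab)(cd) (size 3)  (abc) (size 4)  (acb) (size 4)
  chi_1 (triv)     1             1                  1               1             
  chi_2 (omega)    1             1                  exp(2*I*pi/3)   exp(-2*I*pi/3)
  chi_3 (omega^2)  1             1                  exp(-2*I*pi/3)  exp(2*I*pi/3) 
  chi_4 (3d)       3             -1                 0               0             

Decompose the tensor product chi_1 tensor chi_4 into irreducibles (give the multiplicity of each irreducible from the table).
chi_1 tensor chi_4 = chi_4 (all other irreducibles have multiplicity 0).

Why: The character of a tensor product is the pointwise product (chi_1 * chi_4)(C) = chi_1(C) * chi_4(C):
  {e}: (1)*(3), (ab)(cd): (1)*(-1), (abc): (1)*(0), (acb): (1)*(0)
so (chi_1 * chi_4) takes values
  {e} -> 3, (ab)(cd) -> -1, (abc) -> 0, (acb) -> 0.
Now take the inner product of this character with each irreducible chi from the table, <chi_1*chi_4, chi> = (1/12) sum_C |C| (chi_1*chi_4)(C) conj(chi(C)):
  <chi_1*chi_4, chi_1> = (1/12)[1*(3)*conj(1) + 3*(-1)*conj(1) + 4*(0)*conj(1) + 4*(0)*conj(1)]
      = (1/12)[(3) + (-3) + (0) + (0)] = 0/12 = 0
  <chi_1*chi_4, chi_2> = (1/12)[1*(3)*conj(1) + 3*(-1)*conj(1) + 4*(0)*conj(exp(2*I*pi/3)) + 4*(0)*conj(exp(-2*I*pi/3))]
      = (1/12)[(3) + (-3) + (0) + (0)] = 0/12 = 0
  <chi_1*chi_4, chi_3> = (1/12)[1*(3)*conj(1) + 3*(-1)*conj(1) + 4*(0)*conj(exp(-2*I*pi/3)) + 4*(0)*conj(exp(2*I*pi/3))]
      = (1/12)[(3) + (-3) + (0) + (0)] = 0/12 = 0
  <chi_1*chi_4, chi_4> = (1/12)[1*(3)*conj(3) + 3*(-1)*conj(-1) + 4*(0)*conj(0) + 4*(0)*conj(0)]
      = (1/12)[(9) + (3) + (0) + (0)] = 12/12 = 1
(Exp terms are combined using exp(i*s)*conj(exp(i*t)) = exp(i*(s-t)), and sums of them are collapsed using the identity that for every m > 1 the m distinct m-th roots of unity sum to 0, e.g. 1 + exp(2*I*pi/3) + exp(-2*I*pi/3) = 0.)
Hence the multiplicities are chi_4: 1. Dimension check: dim(chi_1)*dim(chi_4) = 1*3 = 3 and sum (mult * dim) = 1*3 = 3.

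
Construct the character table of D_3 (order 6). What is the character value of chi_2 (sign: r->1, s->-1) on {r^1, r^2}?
Conjugacy classes: {e} of size 1, {r^1, r^2} of size 2, {s, sr, ..., sr^2} of size 3.
Character table:
  irrep \ class              {e} (size 1)  {r^1, r^2} (size 2)  {s, sr, ..., sr^2} (size 3)
  chi_1 (triv)               1             1                    1                          
  chi_2 (sign: r->1, s->-1)  1             1                    -1                         
  chi_3 (2d, j=1)            2             -1                   0                          

Spot check: chi_2 (sign: r->1, s->-1) on {r^1, r^2} = 1.

Explanation: D_3 has order 2*3 = 6 with 3 conjugacy classes, hence 3 irreducibles. Sum of squared dims 1 + 1 + 4 = 6 = |G|. Linear characters come from the abelianisation; the 2-dimensional irreps have character r^k -> 2*cos(2*pi*j*k/3), reflections -> 0.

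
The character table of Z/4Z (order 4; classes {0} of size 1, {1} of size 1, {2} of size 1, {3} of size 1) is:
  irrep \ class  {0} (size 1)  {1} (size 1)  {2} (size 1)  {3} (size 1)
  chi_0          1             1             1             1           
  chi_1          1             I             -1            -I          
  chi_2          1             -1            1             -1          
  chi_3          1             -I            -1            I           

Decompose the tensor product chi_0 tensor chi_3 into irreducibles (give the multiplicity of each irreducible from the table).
chi_0 tensor chi_3 = chi_3 (all other irreducibles have multiplicity 0).

Why: The character of a tensor product is the pointwise product (chi_0 * chi_3)(C) = chi_0(C) * chi_3(C):
  {0}: (1)*(1), {1}: (1)*(-I), {2}: (1)*(-1), {3}: (1)*(I)
so (chi_0 * chi_3) takes values
  {0} -> 1, {1} -> -I, {2} -> -1, {3} -> I.
Now take the inner product of this character with each irreducible chi from the table, <chi_0*chi_3, chi> = (1/4) sum_C |C| (chi_0*chi_3)(C) conj(chi(C)):
  <chi_0*chi_3, chi_0> = (1/4)[1*(1)*conj(1) + 1*(-I)*conj(1) + 1*(-1)*conj(1) + 1*(I)*conj(1)]
      = (1/4)[(1) + (-I) + (-1) + (I)] = 0/4 = 0
  <chi_0*chi_3, chi_1> = (1/4)[1*(1)*conj(1) + 1*(-I)*conj(I) + 1*(-1)*conj(-1) + 1*(I)*conj(-I)]
      = (1/4)[(1) + (-1) + (1) + (-1)] = 0/4 = 0
  <chi_0*chi_3, chi_2> = (1/4)[1*(1)*conj(1) + 1*(-I)*conj(-1) + 1*(-1)*conj(1) + 1*(I)*conj(-1)]
      = (1/4)[(1) + (I) + (-1) + (-I)] = 0/4 = 0
  <chi_0*chi_3, chi_3> = (1/4)[1*(1)*conj(1) + 1*(-I)*conj(-I) + 1*(-1)*conj(-1) + 1*(I)*conj(I)]
      = (1/4)[(1) + (1) + (1) + (1)] = 4/4 = 1
(Exp terms are combined using exp(i*s)*conj(exp(i*t)) = exp(i*(s-t)), and sums of them are collapsed using the identity that for every m > 1 the m distinct m-th roots of unity sum to 0, e.g. 1 + exp(2*I*pi/3) + exp(-2*I*pi/3) = 0.)
Hence the multiplicities are chi_3: 1. Dimension check: dim(chi_0)*dim(chi_3) = 1*1 = 1 and sum (mult * dim) = 1*1 = 1.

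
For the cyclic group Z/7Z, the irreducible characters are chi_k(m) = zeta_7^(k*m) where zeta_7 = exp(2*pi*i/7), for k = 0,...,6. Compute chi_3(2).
chi_3(2) = zeta_7^6 = exp(-2*I*pi/7)

Explanation: chi_3(2) = zeta_7^(3*2) = zeta_7^6. Since zeta_7^7 = 1, this equals zeta_7^6 = exp(2*pi*i*6/7) = exp(-2*I*pi/7).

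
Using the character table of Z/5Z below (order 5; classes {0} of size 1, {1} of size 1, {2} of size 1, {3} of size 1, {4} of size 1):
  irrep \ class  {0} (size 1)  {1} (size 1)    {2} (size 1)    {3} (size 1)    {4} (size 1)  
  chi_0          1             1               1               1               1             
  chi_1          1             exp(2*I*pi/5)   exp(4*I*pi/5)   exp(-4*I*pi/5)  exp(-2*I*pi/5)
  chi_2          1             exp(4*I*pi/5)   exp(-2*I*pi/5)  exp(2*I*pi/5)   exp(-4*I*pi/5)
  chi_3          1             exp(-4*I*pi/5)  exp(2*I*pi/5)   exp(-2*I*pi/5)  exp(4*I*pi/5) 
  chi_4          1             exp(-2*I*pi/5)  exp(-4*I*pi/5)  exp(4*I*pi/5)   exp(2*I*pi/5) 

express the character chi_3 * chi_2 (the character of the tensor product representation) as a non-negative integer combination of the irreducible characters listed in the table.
chi_3 tensor chi_2 = chi_0 (all other irreducibles have multiplicity 0).

Derivation: The character of a tensor product is the pointwise product (chi_3 * chi_2)(C) = chi_3(C) * chi_2(C):
  {0}: (1)*(1), {1}: (exp(-4*I*pi/5))*(exp(4*I*pi/5)), {2}: (exp(2*I*pi/5))*(exp(-2*I*pi/5)), {3}: (exp(-2*I*pi/5))*(exp(2*I*pi/5)), {4}: (exp(4*I*pi/5))*(exp(-4*I*pi/5))
so (chi_3 * chi_2) takes values
  {0} -> 1, {1} -> 1, {2} -> 1, {3} -> 1, {4} -> 1.
Now take the inner product of this character with each irreducible chi from the table, <chi_3*chi_2, chi> = (1/5) sum_C |C| (chi_3*chi_2)(C) conj(chi(C)):
  <chi_3*chi_2, chi_0> = (1/5)[1*(1)*conj(1) + 1*(1)*conj(1) + 1*(1)*conj(1) + 1*(1)*conj(1) + 1*(1)*conj(1)]
      = (1/5)[(1) + (1) + (1) + (1) + (1)] = 5/5 = 1
  <chi_3*chi_2, chi_1> = (1/5)[1*(1)*conj(1) + 1*(1)*conj(exp(2*I*pi/5)) + 1*(1)*conj(exp(4*I*pi/5)) + 1*(1)*conj(exp(-4*I*pi/5)) + 1*(1)*conj(exp(-2*I*pi/5))]
      = (1/5)[(1) + (exp(-2*I*pi/5)) + (exp(-4*I*pi/5)) + (exp(4*I*pi/5)) + (exp(2*I*pi/5))] = 0/5 = 0
  <chi_3*chi_2, chi_2> = (1/5)[1*(1)*conj(1) + 1*(1)*conj(exp(4*I*pi/5)) + 1*(1)*conj(exp(-2*I*pi/5)) + 1*(1)*conj(exp(2*I*pi/5)) + 1*(1)*conj(exp(-4*I*pi/5))]
      = (1/5)[(1) + (exp(-4*I*pi/5)) + (exp(2*I*pi/5)) + (exp(-2*I*pi/5)) + (exp(4*I*pi/5))] = 0/5 = 0
  <chi_3*chi_2, chi_3> = (1/5)[1*(1)*conj(1) + 1*(1)*conj(exp(-4*I*pi/5)) + 1*(1)*conj(exp(2*I*pi/5)) + 1*(1)*conj(exp(-2*I*pi/5)) + 1*(1)*conj(exp(4*I*pi/5))]
      = (1/5)[(1) + (exp(4*I*pi/5)) + (exp(-2*I*pi/5)) + (exp(2*I*pi/5)) + (exp(-4*I*pi/5))] = 0/5 = 0
  <chi_3*chi_2, chi_4> = (1/5)[1*(1)*conj(1) + 1*(1)*conj(exp(-2*I*pi/5)) + 1*(1)*conj(exp(-4*I*pi/5)) + 1*(1)*conj(exp(4*I*pi/5)) + 1*(1)*conj(exp(2*I*pi/5))]
      = (1/5)[(1) + (exp(2*I*pi/5)) + (exp(4*I*pi/5)) + (exp(-4*I*pi/5)) + (exp(-2*I*pi/5))] = 0/5 = 0
(Exp terms are combined using exp(i*s)*conj(exp(i*t)) = exp(i*(s-t)), and sums of them are collapsed using the identity that for every m > 1 the m distinct m-th roots of unity sum to 0, e.g. 1 + exp(2*I*pi/3) + exp(-2*I*pi/3) = 0.)
Hence the multiplicities are chi_0: 1. Dimension check: dim(chi_3)*dim(chi_2) = 1*1 = 1 and sum (mult * dim) = 1*1 = 1.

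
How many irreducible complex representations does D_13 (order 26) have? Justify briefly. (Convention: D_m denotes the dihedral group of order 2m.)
8

Derivation: The number of irreducible complex representations of a finite group equals its number of conjugacy classes. D_13 has 8 conjugacy classes ((n+3)/2 for n odd), so D_13 (order 26) has exactly 8 irreducible complex representations.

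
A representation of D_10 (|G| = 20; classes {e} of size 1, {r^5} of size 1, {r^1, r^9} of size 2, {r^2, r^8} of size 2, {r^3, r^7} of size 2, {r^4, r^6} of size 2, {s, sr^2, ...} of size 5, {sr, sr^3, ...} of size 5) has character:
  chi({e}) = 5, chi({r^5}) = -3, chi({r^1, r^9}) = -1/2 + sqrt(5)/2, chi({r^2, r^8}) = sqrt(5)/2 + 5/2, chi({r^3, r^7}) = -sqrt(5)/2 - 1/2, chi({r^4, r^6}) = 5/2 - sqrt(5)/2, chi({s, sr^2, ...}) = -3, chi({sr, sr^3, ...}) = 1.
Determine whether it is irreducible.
Not irreducible (reducible): <chi, chi> = 6 > 1.

Details: <chi, chi> = (1/|G|) sum_C |C| * |chi(C)|^2 = (1/20)[1*|5|^2 + 1*|-3|^2 + 2*|-1/2 + sqrt(5)/2|^2 + 2*|sqrt(5)/2 + 5/2|^2 + 2*|-sqrt(5)/2 - 1/2|^2 + 2*|5/2 - sqrt(5)/2|^2 + 5*|-3|^2 + 5*|1|^2]
  = (1/20)[(25) + (9) + (3 - sqrt(5)) + (5*sqrt(5) + 15) + (sqrt(5) + 3) + (15 - 5*sqrt(5)) + (45) + (5)] = 120/20 = 6.
A character is irreducible iff <chi, chi> = 1, so this representation is reducible.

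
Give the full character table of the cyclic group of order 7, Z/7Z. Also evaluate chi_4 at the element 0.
Character table of Z/7Z (irreps indexed chi_0,...,chi_6 with chi_k(m) = zeta_7^(k*m), zeta_7 = exp(2*pi*i/7)):
  irrep \ class  {0} (size 1)  {1} (size 1)    {2} (size 1)    {3} (size 1)    {4} (size 1)    {5} (size 1)    {6} (size 1)  
  chi_0          1             1               1               1               1               1               1             
  chi_1          1             exp(2*I*pi/7)   exp(4*I*pi/7)   exp(6*I*pi/7)   exp(-6*I*pi/7)  exp(-4*I*pi/7)  exp(-2*I*pi/7)
  chi_2          1             exp(4*I*pi/7)   exp(-6*I*pi/7)  exp(-2*I*pi/7)  exp(2*I*pi/7)   exp(6*I*pi/7)   exp(-4*I*pi/7)
  chi_3          1             exp(6*I*pi/7)   exp(-2*I*pi/7)  exp(4*I*pi/7)   exp(-4*I*pi/7)  exp(2*I*pi/7)   exp(-6*I*pi/7)
  chi_4          1             exp(-6*I*pi/7)  exp(2*I*pi/7)   exp(-4*I*pi/7)  exp(4*I*pi/7)   exp(-2*I*pi/7)  exp(6*I*pi/7) 
  chi_5          1             exp(-4*I*pi/7)  exp(6*I*pi/7)   exp(2*I*pi/7)   exp(-2*I*pi/7)  exp(-6*I*pi/7)  exp(4*I*pi/7) 
  chi_6          1             exp(-2*I*pi/7)  exp(-4*I*pi/7)  exp(-6*I*pi/7)  exp(6*I*pi/7)   exp(4*I*pi/7)   exp(2*I*pi/7) 

Spot check: chi_4(0) = zeta_7^(4*0) = zeta_7^0 = 1.

Z/7Z is abelian, so all 7 irreducible complex representations are 1-dimensional. They are given by chi_k(m) = zeta_7^(k*m) for k = 0,...,6. Row orthogonality: sum_m chi_k(m) conj(chi_l(m)) = 7 * [k = l].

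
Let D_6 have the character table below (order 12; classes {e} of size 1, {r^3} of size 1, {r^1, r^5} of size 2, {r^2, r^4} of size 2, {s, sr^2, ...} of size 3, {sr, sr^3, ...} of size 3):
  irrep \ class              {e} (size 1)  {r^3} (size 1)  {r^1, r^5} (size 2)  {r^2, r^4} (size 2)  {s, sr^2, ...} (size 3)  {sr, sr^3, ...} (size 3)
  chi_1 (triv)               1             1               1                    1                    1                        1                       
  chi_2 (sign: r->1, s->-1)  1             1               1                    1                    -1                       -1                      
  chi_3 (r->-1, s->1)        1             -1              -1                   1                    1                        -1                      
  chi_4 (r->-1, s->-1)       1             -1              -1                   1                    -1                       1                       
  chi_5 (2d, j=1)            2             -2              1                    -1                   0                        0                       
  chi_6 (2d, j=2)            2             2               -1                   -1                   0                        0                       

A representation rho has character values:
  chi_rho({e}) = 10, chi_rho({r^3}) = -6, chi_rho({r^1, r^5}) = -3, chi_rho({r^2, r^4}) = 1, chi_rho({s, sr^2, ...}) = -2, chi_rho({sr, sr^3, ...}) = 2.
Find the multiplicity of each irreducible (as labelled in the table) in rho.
Multiplicities: chi_1: 0, chi_2: 0, chi_3: 1, chi_4: 3, chi_5: 2, chi_6: 1.

Working: Use <chi_rho, chi> = (1/|G|) sum_C |C| * chi_rho(C) * conj(chi(C)) with |G| = 12 for each irreducible chi in the table:
  <chi_rho, chi_1> = (1/12)[1*(10)*conj(1) + 1*(-6)*conj(1) + 2*(-3)*conj(1) + 2*(1)*conj(1) + 3*(-2)*conj(1) + 3*(2)*conj(1)]
      = (1/12)[(10) + (-6) + (-6) + (2) + (-6) + (6)] = 0/12 = 0
  <chi_rho, chi_2> = (1/12)[1*(10)*conj(1) + 1*(-6)*conj(1) + 2*(-3)*conj(1) + 2*(1)*conj(1) + 3*(-2)*conj(-1) + 3*(2)*conj(-1)]
      = (1/12)[(10) + (-6) + (-6) + (2) + (6) + (-6)] = 0/12 = 0
  <chi_rho, chi_3> = (1/12)[1*(10)*conj(1) + 1*(-6)*conj(-1) + 2*(-3)*conj(-1) + 2*(1)*conj(1) + 3*(-2)*conj(1) + 3*(2)*conj(-1)]
      = (1/12)[(10) + (6) + (6) + (2) + (-6) + (-6)] = 12/12 = 1
  <chi_rho, chi_4> = (1/12)[1*(10)*conj(1) + 1*(-6)*conj(-1) + 2*(-3)*conj(-1) + 2*(1)*conj(1) + 3*(-2)*conj(-1) + 3*(2)*conj(1)]
      = (1/12)[(10) + (6) + (6) + (2) + (6) + (6)] = 36/12 = 3
  <chi_rho, chi_5> = (1/12)[1*(10)*conj(2) + 1*(-6)*conj(-2) + 2*(-3)*conj(1) + 2*(1)*conj(-1) + 3*(-2)*conj(0) + 3*(2)*conj(0)]
      = (1/12)[(20) + (12) + (-6) + (-2) + (0) + (0)] = 24/12 = 2
  <chi_rho, chi_6> = (1/12)[1*(10)*conj(2) + 1*(-6)*conj(2) + 2*(-3)*conj(-1) + 2*(1)*conj(-1) + 3*(-2)*conj(0) + 3*(2)*conj(0)]
      = (1/12)[(20) + (-12) + (6) + (-2) + (0) + (0)] = 12/12 = 1
Dimension check: dim(rho) = sum (mult * dim) = 0*1 + 0*1 + 1*1 + 3*1 + 2*2 + 1*2 = 10 = chi_rho(e) = 10.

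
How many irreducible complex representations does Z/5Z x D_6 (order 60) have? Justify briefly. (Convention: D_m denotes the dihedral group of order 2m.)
30

Reasoning: The number of irreducible complex representations of a finite group equals its number of conjugacy classes. For a direct product, #classes(G x H) = #classes(G) * #classes(H). Z/5Z has 5 classes (abelian), D_6 has 6 classes, so 5 * 6 = 30, so Z/5Z x D_6 (order 60) has exactly 30 irreducible complex representations.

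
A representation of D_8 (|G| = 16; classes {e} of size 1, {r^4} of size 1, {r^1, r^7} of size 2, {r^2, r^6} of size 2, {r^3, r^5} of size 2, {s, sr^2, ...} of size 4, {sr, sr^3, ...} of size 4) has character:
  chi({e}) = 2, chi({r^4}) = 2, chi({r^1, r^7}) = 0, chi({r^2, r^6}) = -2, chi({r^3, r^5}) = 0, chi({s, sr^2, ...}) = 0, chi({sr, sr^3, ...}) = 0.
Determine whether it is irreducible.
Irreducible: <chi, chi> = 1.

Argument: <chi, chi> = (1/|G|) sum_C |C| * |chi(C)|^2 = (1/16)[1*|2|^2 + 1*|2|^2 + 2*|0|^2 + 2*|-2|^2 + 2*|0|^2 + 4*|0|^2 + 4*|0|^2]
  = (1/16)[(4) + (4) + (0) + (8) + (0) + (0) + (0)] = 16/16 = 1.
A character is irreducible iff <chi, chi> = 1, so this representation is irreducible.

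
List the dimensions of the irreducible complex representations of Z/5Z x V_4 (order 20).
Dimensions: 1, 1, 1, 1, 1, 1, 1, 1, 1, 1, 1, 1, 1, 1, 1, 1, 1, 1, 1, 1

Justification: There are 20 irreducibles (= number of conjugacy classes). Their dimensions d_i satisfy sum d_i^2 = |G| = 20: 1 + 1 + 1 + 1 + 1 + 1 + 1 + 1 + 1 + 1 + 1 + 1 + 1 + 1 + 1 + 1 + 1 + 1 + 1 + 1 = 20. (For the product with Z/5Z: each of the 5 1-dim characters of Z/5Z tensors with each irrep of V_4, giving 5 copies of each V_4-dimension.)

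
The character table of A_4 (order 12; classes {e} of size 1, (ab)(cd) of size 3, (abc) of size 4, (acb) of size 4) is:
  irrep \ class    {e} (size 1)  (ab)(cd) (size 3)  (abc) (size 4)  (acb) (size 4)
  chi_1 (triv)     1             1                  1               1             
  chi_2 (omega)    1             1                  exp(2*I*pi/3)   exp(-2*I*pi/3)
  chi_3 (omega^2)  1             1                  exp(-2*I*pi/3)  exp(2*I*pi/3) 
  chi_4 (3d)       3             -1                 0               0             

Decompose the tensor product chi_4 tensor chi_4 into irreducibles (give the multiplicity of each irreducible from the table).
chi_4 tensor chi_4 = chi_1 + chi_2 + chi_3 + 2*chi_4 (all other irreducibles have multiplicity 0).

Solution. The character of a tensor product is the pointwise product (chi_4 * chi_4)(C) = chi_4(C) * chi_4(C):
  {e}: (3)*(3), (ab)(cd): (-1)*(-1), (abc): (0)*(0), (acb): (0)*(0)
so (chi_4 * chi_4) takes values
  {e} -> 9, (ab)(cd) -> 1, (abc) -> 0, (acb) -> 0.
Now take the inner product of this character with each irreducible chi from the table, <chi_4*chi_4, chi> = (1/12) sum_C |C| (chi_4*chi_4)(C) conj(chi(C)):
  <chi_4*chi_4, chi_1> = (1/12)[1*(9)*conj(1) + 3*(1)*conj(1) + 4*(0)*conj(1) + 4*(0)*conj(1)]
      = (1/12)[(9) + (3) + (0) + (0)] = 12/12 = 1
  <chi_4*chi_4, chi_2> = (1/12)[1*(9)*conj(1) + 3*(1)*conj(1) + 4*(0)*conj(exp(2*I*pi/3)) + 4*(0)*conj(exp(-2*I*pi/3))]
      = (1/12)[(9) + (3) + (0) + (0)] = 12/12 = 1
  <chi_4*chi_4, chi_3> = (1/12)[1*(9)*conj(1) + 3*(1)*conj(1) + 4*(0)*conj(exp(-2*I*pi/3)) + 4*(0)*conj(exp(2*I*pi/3))]
      = (1/12)[(9) + (3) + (0) + (0)] = 12/12 = 1
  <chi_4*chi_4, chi_4> = (1/12)[1*(9)*conj(3) + 3*(1)*conj(-1) + 4*(0)*conj(0) + 4*(0)*conj(0)]
      = (1/12)[(27) + (-3) + (0) + (0)] = 24/12 = 2
(Exp terms are combined using exp(i*s)*conj(exp(i*t)) = exp(i*(s-t)), and sums of them are collapsed using the identity that for every m > 1 the m distinct m-th roots of unity sum to 0, e.g. 1 + exp(2*I*pi/3) + exp(-2*I*pi/3) = 0.)
Hence the multiplicities are chi_1: 1, chi_2: 1, chi_3: 1, chi_4: 2. Dimension check: dim(chi_4)*dim(chi_4) = 3*3 = 9 and sum (mult * dim) = 1*1 + 1*1 + 1*1 + 2*3 = 9.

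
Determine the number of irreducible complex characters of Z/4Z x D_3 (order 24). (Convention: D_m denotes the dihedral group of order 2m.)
12

Argument: The number of irreducible complex representations of a finite group equals its number of conjugacy classes. For a direct product, #classes(G x H) = #classes(G) * #classes(H). Z/4Z has 4 classes (abelian), D_3 has 3 classes, so 4 * 3 = 12, so Z/4Z x D_3 (order 24) has exactly 12 irreducible complex representations.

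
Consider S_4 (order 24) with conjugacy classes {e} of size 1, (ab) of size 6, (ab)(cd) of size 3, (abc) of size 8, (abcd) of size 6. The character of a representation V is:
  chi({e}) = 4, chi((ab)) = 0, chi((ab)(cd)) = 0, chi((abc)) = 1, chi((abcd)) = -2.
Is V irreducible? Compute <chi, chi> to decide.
Not irreducible (reducible): <chi, chi> = 2 > 1.

Details: <chi, chi> = (1/|G|) sum_C |C| * |chi(C)|^2 = (1/24)[1*|4|^2 + 6*|0|^2 + 3*|0|^2 + 8*|1|^2 + 6*|-2|^2]
  = (1/24)[(16) + (0) + (0) + (8) + (24)] = 48/24 = 2.
A character is irreducible iff <chi, chi> = 1, so this representation is reducible.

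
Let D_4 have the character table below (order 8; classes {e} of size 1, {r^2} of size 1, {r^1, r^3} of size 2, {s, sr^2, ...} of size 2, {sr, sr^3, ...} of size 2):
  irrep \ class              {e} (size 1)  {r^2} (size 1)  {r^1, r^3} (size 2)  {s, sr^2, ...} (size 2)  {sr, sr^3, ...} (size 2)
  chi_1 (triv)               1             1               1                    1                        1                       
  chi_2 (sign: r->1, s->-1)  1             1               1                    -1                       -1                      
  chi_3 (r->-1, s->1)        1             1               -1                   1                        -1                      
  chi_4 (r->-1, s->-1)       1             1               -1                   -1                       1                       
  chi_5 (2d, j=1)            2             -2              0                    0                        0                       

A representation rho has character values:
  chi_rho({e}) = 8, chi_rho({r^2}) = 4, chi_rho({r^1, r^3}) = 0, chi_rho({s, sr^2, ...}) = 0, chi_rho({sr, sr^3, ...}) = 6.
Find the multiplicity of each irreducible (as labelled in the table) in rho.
Multiplicities: chi_1: 3, chi_2: 0, chi_3: 0, chi_4: 3, chi_5: 1.

Why: Use <chi_rho, chi> = (1/|G|) sum_C |C| * chi_rho(C) * conj(chi(C)) with |G| = 8 for each irreducible chi in the table:
  <chi_rho, chi_1> = (1/8)[1*(8)*conj(1) + 1*(4)*conj(1) + 2*(0)*conj(1) + 2*(0)*conj(1) + 2*(6)*conj(1)]
      = (1/8)[(8) + (4) + (0) + (0) + (12)] = 24/8 = 3
  <chi_rho, chi_2> = (1/8)[1*(8)*conj(1) + 1*(4)*conj(1) + 2*(0)*conj(1) + 2*(0)*conj(-1) + 2*(6)*conj(-1)]
      = (1/8)[(8) + (4) + (0) + (0) + (-12)] = 0/8 = 0
  <chi_rho, chi_3> = (1/8)[1*(8)*conj(1) + 1*(4)*conj(1) + 2*(0)*conj(-1) + 2*(0)*conj(1) + 2*(6)*conj(-1)]
      = (1/8)[(8) + (4) + (0) + (0) + (-12)] = 0/8 = 0
  <chi_rho, chi_4> = (1/8)[1*(8)*conj(1) + 1*(4)*conj(1) + 2*(0)*conj(-1) + 2*(0)*conj(-1) + 2*(6)*conj(1)]
      = (1/8)[(8) + (4) + (0) + (0) + (12)] = 24/8 = 3
  <chi_rho, chi_5> = (1/8)[1*(8)*conj(2) + 1*(4)*conj(-2) + 2*(0)*conj(0) + 2*(0)*conj(0) + 2*(6)*conj(0)]
      = (1/8)[(16) + (-8) + (0) + (0) + (0)] = 8/8 = 1
Dimension check: dim(rho) = sum (mult * dim) = 3*1 + 0*1 + 0*1 + 3*1 + 1*2 = 8 = chi_rho(e) = 8.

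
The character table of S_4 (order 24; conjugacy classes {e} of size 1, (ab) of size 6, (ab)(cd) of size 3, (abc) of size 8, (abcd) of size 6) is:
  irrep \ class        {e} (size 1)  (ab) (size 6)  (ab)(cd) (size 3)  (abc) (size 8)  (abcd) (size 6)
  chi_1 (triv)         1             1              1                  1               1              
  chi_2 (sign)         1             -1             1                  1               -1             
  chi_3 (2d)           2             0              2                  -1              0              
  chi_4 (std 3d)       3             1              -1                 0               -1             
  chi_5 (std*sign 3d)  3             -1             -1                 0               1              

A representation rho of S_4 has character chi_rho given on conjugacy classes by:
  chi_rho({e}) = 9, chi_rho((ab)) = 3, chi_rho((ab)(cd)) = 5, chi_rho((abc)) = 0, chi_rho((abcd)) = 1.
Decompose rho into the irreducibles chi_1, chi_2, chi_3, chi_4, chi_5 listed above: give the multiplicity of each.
Multiplicities: chi_1: 2, chi_2: 0, chi_3: 2, chi_4: 1, chi_5: 0.

Use <chi_rho, chi> = (1/|G|) sum_C |C| * chi_rho(C) * conj(chi(C)) with |G| = 24 for each irreducible chi in the table:
  <chi_rho, chi_1> = (1/24)[1*(9)*conj(1) + 6*(3)*conj(1) + 3*(5)*conj(1) + 8*(0)*conj(1) + 6*(1)*conj(1)]
      = (1/24)[(9) + (18) + (15) + (0) + (6)] = 48/24 = 2
  <chi_rho, chi_2> = (1/24)[1*(9)*conj(1) + 6*(3)*conj(-1) + 3*(5)*conj(1) + 8*(0)*conj(1) + 6*(1)*conj(-1)]
      = (1/24)[(9) + (-18) + (15) + (0) + (-6)] = 0/24 = 0
  <chi_rho, chi_3> = (1/24)[1*(9)*conj(2) + 6*(3)*conj(0) + 3*(5)*conj(2) + 8*(0)*conj(-1) + 6*(1)*conj(0)]
      = (1/24)[(18) + (0) + (30) + (0) + (0)] = 48/24 = 2
  <chi_rho, chi_4> = (1/24)[1*(9)*conj(3) + 6*(3)*conj(1) + 3*(5)*conj(-1) + 8*(0)*conj(0) + 6*(1)*conj(-1)]
      = (1/24)[(27) + (18) + (-15) + (0) + (-6)] = 24/24 = 1
  <chi_rho, chi_5> = (1/24)[1*(9)*conj(3) + 6*(3)*conj(-1) + 3*(5)*conj(-1) + 8*(0)*conj(0) + 6*(1)*conj(1)]
      = (1/24)[(27) + (-18) + (-15) + (0) + (6)] = 0/24 = 0
Dimension check: dim(rho) = sum (mult * dim) = 2*1 + 0*1 + 2*2 + 1*3 + 0*3 = 9 = chi_rho(e) = 9.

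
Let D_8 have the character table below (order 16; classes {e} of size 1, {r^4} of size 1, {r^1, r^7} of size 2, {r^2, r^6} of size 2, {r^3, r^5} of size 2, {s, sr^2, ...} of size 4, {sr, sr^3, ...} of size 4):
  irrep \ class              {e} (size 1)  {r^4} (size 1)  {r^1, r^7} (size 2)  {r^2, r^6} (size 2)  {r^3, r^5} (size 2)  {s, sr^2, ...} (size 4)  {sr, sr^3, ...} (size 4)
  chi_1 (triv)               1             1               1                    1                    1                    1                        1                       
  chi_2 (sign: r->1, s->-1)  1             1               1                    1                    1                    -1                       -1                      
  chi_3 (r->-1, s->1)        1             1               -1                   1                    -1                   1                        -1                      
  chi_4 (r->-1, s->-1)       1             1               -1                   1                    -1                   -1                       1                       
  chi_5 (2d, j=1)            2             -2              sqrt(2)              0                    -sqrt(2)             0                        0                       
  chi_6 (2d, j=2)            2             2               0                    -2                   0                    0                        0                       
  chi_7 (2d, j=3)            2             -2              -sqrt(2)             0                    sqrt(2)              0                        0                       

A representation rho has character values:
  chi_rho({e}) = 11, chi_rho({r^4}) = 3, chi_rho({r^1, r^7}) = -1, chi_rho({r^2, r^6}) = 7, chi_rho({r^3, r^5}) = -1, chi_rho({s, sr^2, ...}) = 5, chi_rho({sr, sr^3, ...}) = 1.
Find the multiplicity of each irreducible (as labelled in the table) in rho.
Multiplicities: chi_1: 3, chi_2: 0, chi_3: 3, chi_4: 1, chi_5: 1, chi_6: 0, chi_7: 1.

Derivation: Use <chi_rho, chi> = (1/|G|) sum_C |C| * chi_rho(C) * conj(chi(C)) with |G| = 16 for each irreducible chi in the table:
  <chi_rho, chi_1> = (1/16)[1*(11)*conj(1) + 1*(3)*conj(1) + 2*(-1)*conj(1) + 2*(7)*conj(1) + 2*(-1)*conj(1) + 4*(5)*conj(1) + 4*(1)*conj(1)]
      = (1/16)[(11) + (3) + (-2) + (14) + (-2) + (20) + (4)] = 48/16 = 3
  <chi_rho, chi_2> = (1/16)[1*(11)*conj(1) + 1*(3)*conj(1) + 2*(-1)*conj(1) + 2*(7)*conj(1) + 2*(-1)*conj(1) + 4*(5)*conj(-1) + 4*(1)*conj(-1)]
      = (1/16)[(11) + (3) + (-2) + (14) + (-2) + (-20) + (-4)] = 0/16 = 0
  <chi_rho, chi_3> = (1/16)[1*(11)*conj(1) + 1*(3)*conj(1) + 2*(-1)*conj(-1) + 2*(7)*conj(1) + 2*(-1)*conj(-1) + 4*(5)*conj(1) + 4*(1)*conj(-1)]
      = (1/16)[(11) + (3) + (2) + (14) + (2) + (20) + (-4)] = 48/16 = 3
  <chi_rho, chi_4> = (1/16)[1*(11)*conj(1) + 1*(3)*conj(1) + 2*(-1)*conj(-1) + 2*(7)*conj(1) + 2*(-1)*conj(-1) + 4*(5)*conj(-1) + 4*(1)*conj(1)]
      = (1/16)[(11) + (3) + (2) + (14) + (2) + (-20) + (4)] = 16/16 = 1
  <chi_rho, chi_5> = (1/16)[1*(11)*conj(2) + 1*(3)*conj(-2) + 2*(-1)*conj(sqrt(2)) + 2*(7)*conj(0) + 2*(-1)*conj(-sqrt(2)) + 4*(5)*conj(0) + 4*(1)*conj(0)]
      = (1/16)[(22) + (-6) + (-2*sqrt(2)) + (0) + (2*sqrt(2)) + (0) + (0)] = 16/16 = 1
  <chi_rho, chi_6> = (1/16)[1*(11)*conj(2) + 1*(3)*conj(2) + 2*(-1)*conj(0) + 2*(7)*conj(-2) + 2*(-1)*conj(0) + 4*(5)*conj(0) + 4*(1)*conj(0)]
      = (1/16)[(22) + (6) + (0) + (-28) + (0) + (0) + (0)] = 0/16 = 0
  <chi_rho, chi_7> = (1/16)[1*(11)*conj(2) + 1*(3)*conj(-2) + 2*(-1)*conj(-sqrt(2)) + 2*(7)*conj(0) + 2*(-1)*conj(sqrt(2)) + 4*(5)*conj(0) + 4*(1)*conj(0)]
      = (1/16)[(22) + (-6) + (2*sqrt(2)) + (0) + (-2*sqrt(2)) + (0) + (0)] = 16/16 = 1
Dimension check: dim(rho) = sum (mult * dim) = 3*1 + 0*1 + 3*1 + 1*1 + 1*2 + 0*2 + 1*2 = 11 = chi_rho(e) = 11.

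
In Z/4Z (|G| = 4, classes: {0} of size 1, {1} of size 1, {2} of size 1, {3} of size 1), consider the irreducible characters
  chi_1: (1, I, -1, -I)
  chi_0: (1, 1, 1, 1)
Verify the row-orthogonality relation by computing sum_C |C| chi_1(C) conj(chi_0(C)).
Sum = 0; so <chi_1, chi_0> = 0 (distinct irreducibles are orthogonal).

Details: Compute term by term over conjugacy classes (|C| * chi_1(C) * conj(chi_0(C))):
  1*(1)*conj(1) + 1*(I)*conj(1) + 1*(-1)*conj(1) + 1*(-I)*conj(1)
  = (1) + (I) + (-1) + (-I)
  = 0.
(Exp terms are combined using exp(i*s)*conj(exp(i*t)) = exp(i*(s-t)), and sums of them are collapsed using the identity that for every m > 1 the m distinct m-th roots of unity sum to 0, e.g. 1 + exp(2*I*pi/3) + exp(-2*I*pi/3) = 0.)
Dividing by |G| = 4 gives 0/4 = 0, matching the row-orthogonality relation <chi_1, chi_0> = [chi_1 = chi_0].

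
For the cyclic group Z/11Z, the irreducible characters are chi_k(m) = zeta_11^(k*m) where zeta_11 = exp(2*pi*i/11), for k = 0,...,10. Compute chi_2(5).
chi_2(5) = zeta_11^10 = exp(-2*I*pi/11)

Why: chi_2(5) = zeta_11^(2*5) = zeta_11^10. Since zeta_11^11 = 1, this equals zeta_11^10 = exp(2*pi*i*10/11) = exp(-2*I*pi/11).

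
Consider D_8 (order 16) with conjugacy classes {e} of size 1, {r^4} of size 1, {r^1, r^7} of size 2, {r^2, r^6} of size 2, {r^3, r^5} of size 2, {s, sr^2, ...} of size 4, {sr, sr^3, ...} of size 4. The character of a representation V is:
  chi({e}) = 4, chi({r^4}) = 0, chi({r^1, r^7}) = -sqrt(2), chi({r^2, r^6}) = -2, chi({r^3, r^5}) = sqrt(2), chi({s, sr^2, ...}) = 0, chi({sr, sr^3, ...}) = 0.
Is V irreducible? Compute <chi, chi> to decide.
Not irreducible (reducible): <chi, chi> = 2 > 1.

<chi, chi> = (1/|G|) sum_C |C| * |chi(C)|^2 = (1/16)[1*|4|^2 + 1*|0|^2 + 2*|-sqrt(2)|^2 + 2*|-2|^2 + 2*|sqrt(2)|^2 + 4*|0|^2 + 4*|0|^2]
  = (1/16)[(16) + (0) + (4) + (8) + (4) + (0) + (0)] = 32/16 = 2.
A character is irreducible iff <chi, chi> = 1, so this representation is reducible.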